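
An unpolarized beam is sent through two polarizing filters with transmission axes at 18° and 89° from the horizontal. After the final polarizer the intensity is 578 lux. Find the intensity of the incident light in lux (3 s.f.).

Unpolarized light through the first polarizer → I₁ = ½ I₀, now polarized at 18°.
I₂ = I₁ cos²(89° − 18°) = 0.5 I₀ · cos²(71°) = 0.053 I₀.
So 578 lux = 0.053 I₀, giving I₀ = 578/0.053 = 1.091e+04 lux.

I₀ ≈ 1.09e4 lux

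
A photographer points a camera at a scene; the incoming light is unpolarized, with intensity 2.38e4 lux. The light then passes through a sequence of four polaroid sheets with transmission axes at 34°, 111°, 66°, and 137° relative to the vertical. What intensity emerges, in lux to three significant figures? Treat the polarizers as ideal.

Unpolarized light through the first polarizer → I₁ = 2.38e4 lux/2 = 1.19e+04 lux, polarized at 34°.
I₂ = I₁ · cos²(77°) = 1.19e+04 · 0.0506 = 602.2 lux.
I₃ = I₂ · cos²(45°) = 602.2 · 0.5 = 301.1 lux.
I₄ = I₃ · cos²(71°) = 301.1 · 0.106 = 31.91 lux.

I ≈ 31.9 lux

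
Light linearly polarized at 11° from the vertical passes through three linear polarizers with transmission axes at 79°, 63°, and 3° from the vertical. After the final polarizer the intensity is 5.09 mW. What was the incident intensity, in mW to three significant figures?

I₁ = I₀ cos²(79° − 11°) = I₀ cos²(68°) = 0.1403 I₀.
I₂ = I₁ cos²(63° − 79°) = 0.1403 I₀ · cos²(16°) = 0.1297 I₀.
I₃ = I₂ cos²(3° − 63°) = 0.1297 I₀ · cos²(60°) = 0.03242 I₀.
So 5.09 mW = 0.03242 I₀, giving I₀ = 5.09/0.03242 = 157 mW.

I₀ ≈ 157 mW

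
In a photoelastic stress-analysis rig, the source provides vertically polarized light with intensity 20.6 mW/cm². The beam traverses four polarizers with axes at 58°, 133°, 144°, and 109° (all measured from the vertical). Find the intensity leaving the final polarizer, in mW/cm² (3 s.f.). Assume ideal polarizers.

I ≈ 0.251 mW/cm²

I₁ = 20.6 mW/cm² · cos²(58°) = 5.785 mW/cm².
I₂ = I₁ · cos²(75°) = 5.785 · 0.06699 = 0.3875 mW/cm².
I₃ = I₂ · cos²(11°) = 0.3875 · 0.9636 = 0.3734 mW/cm².
I₄ = I₃ · cos²(35°) = 0.3734 · 0.671 = 0.2506 mW/cm².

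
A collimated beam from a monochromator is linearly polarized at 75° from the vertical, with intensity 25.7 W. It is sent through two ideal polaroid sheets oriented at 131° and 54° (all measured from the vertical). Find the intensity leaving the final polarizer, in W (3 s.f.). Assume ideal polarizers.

By Malus's law, I₁ = 25.7 W · cos²(56°) = 8.036 W.
I₂ = I₁ · cos²(77°) = 8.036 · 0.0506 = 0.4067 W.

I ≈ 0.407 W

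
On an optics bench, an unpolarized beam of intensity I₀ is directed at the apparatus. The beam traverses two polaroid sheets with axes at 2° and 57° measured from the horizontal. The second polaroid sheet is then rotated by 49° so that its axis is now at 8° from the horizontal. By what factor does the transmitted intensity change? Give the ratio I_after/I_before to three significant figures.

Before rotation:
Unpolarized light through the first polarizer → I₁ = ½ I₀, now polarized at 2°.
I₂ = I₁ cos²(57° − 2°) = 0.5 I₀ · cos²(55°) = 0.1645 I₀.
After rotation:
Unpolarized light through the first polarizer → I₁ = ½ I₀, now polarized at 2°.
I₂ = I₁ cos²(8° − 2°) = 0.5 I₀ · cos²(6°) = 0.4945 I₀.
Ratio = 0.4945 / 0.1645 = 3.006.

I_new/I_old ≈ 3.01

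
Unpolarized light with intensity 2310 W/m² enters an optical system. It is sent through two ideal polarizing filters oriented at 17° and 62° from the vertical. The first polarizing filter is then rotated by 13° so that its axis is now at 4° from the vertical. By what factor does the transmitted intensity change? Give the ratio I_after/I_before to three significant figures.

Before rotation:
Unpolarized light through the first polarizer → I₁ = ½ I₀, now polarized at 17°.
I₂ = I₁ cos²(62° − 17°) = 0.5 I₀ · cos²(45°) = 0.25 I₀.
After rotation:
Unpolarized light through the first polarizer → I₁ = ½ I₀, now polarized at 4°.
I₂ = I₁ cos²(62° − 4°) = 0.5 I₀ · cos²(58°) = 0.1404 I₀.
Ratio = 0.1404 / 0.25 = 0.5616.

I_new/I_old ≈ 0.562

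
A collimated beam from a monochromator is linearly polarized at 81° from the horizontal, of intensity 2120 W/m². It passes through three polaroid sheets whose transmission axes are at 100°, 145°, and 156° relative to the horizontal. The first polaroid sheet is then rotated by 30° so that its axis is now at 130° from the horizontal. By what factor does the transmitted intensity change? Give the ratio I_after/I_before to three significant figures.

I_new/I_old ≈ 0.898

Before rotation:
I₁ = I₀ cos²(100° − 81°) = I₀ cos²(19°) = 0.894 I₀.
I₂ = I₁ cos²(145° − 100°) = 0.894 I₀ · cos²(45°) = 0.447 I₀.
I₃ = I₂ cos²(156° − 145°) = 0.447 I₀ · cos²(11°) = 0.4307 I₀.
After rotation:
I₁ = I₀ cos²(130° − 81°) = I₀ cos²(49°) = 0.4304 I₀.
I₂ = I₁ cos²(145° − 130°) = 0.4304 I₀ · cos²(15°) = 0.4016 I₀.
I₃ = I₂ cos²(156° − 145°) = 0.4016 I₀ · cos²(11°) = 0.387 I₀.
Ratio = 0.387 / 0.4307 = 0.8984.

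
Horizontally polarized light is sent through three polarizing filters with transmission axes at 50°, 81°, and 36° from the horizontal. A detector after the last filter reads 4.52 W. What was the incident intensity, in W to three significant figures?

By Malus's law, I₁ = I₀ cos²(50° − 0°) = I₀ cos²(50°) = 0.4132 I₀.
I₂ = I₁ cos²(81° − 50°) = 0.4132 I₀ · cos²(31°) = 0.3036 I₀.
I₃ = I₂ cos²(36° − 81°) = 0.3036 I₀ · cos²(45°) = 0.1518 I₀.
So 4.52 W = 0.1518 I₀, giving I₀ = 4.52/0.1518 = 29.78 W.

I₀ ≈ 29.8 W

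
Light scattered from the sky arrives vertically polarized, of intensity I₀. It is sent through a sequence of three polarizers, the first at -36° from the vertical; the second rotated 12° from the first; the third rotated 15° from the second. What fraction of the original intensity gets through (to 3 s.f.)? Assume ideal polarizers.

≈ 0.584 I₀

I₁ = I₀ cos²(-36° − 0°) = I₀ cos²(36°) = 0.6545 I₀.
I₂ = I₁ cos²(12°) = 0.6545 · 0.9568 I₀ = 0.6262 I₀.
I₃ = I₂ cos²(15°) = 0.6262 · 0.933 I₀ = 0.5843 I₀.
Transmitted fraction = 0.5843.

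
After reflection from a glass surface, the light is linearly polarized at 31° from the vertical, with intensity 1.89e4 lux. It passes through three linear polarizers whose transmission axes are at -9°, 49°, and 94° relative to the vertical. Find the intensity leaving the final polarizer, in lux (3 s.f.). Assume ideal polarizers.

I ≈ 1560 lux

I₁ = 1.89e4 lux · cos²(40°) = 1.109e+04 lux.
I₂ = I₁ · cos²(58°) = 1.109e+04 · 0.2808 = 3115 lux.
I₃ = I₂ · cos²(45°) = 3115 · 0.5 = 1557 lux.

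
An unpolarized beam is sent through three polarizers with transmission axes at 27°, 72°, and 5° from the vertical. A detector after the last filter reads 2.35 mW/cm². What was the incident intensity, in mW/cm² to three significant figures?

Unpolarized light through the first polarizer → I₁ = ½ I₀, now polarized at 27°.
I₂ = I₁ cos²(72° − 27°) = 0.5 I₀ · cos²(45°) = 0.25 I₀.
I₃ = I₂ cos²(5° − 72°) = 0.25 I₀ · cos²(67°) = 0.03817 I₀.
So 2.35 mW/cm² = 0.03817 I₀, giving I₀ = 2.35/0.03817 = 61.57 mW/cm².

I₀ ≈ 61.6 mW/cm²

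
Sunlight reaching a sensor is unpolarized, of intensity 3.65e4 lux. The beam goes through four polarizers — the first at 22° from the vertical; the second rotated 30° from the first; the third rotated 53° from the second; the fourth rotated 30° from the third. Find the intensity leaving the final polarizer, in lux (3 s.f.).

I ≈ 3720 lux

Unpolarized light through the first polarizer → I₁ = 3.65e4 lux/2 = 1.825e+04 lux, polarized at 22°.
I₂ = I₁ · cos²(30°) = 1.825e+04 · 0.75 = 1.369e+04 lux.
I₃ = I₂ · cos²(53°) = 1.369e+04 · 0.3622 = 4957 lux.
I₄ = I₃ · cos²(30°) = 4957 · 0.75 = 3718 lux.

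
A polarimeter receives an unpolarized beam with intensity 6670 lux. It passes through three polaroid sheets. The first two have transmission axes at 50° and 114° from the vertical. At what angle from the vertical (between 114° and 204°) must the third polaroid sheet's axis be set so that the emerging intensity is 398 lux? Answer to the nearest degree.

θ ≈ 152°

Unpolarized light through the first polarizer → I₁ = ½ I₀, now polarized at 50°.
I₂ = I₁ cos²(114° − 50°) = 0.5 I₀ · cos²(64°) = 0.09608 I₀.
Target fraction: 398 / 6670 lux = 0.05967 of I₀.
Need I₃/I₀ = 0.05967, so cos²(θ − 114°) = 0.05967 / 0.09608 = 0.621.
θ − 114° = arccos(√0.621) = 38.0°, giving θ ≈ 114 + 38.0 = 152.0°.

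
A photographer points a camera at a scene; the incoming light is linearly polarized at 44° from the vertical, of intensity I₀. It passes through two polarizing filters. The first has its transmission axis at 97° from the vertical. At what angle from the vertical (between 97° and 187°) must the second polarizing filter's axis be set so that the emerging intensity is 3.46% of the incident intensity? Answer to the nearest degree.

I₁ = I₀ cos²(97° − 44°) = I₀ cos²(53°) = 0.3622 I₀.
Need I₂/I₀ = 0.0346, so cos²(θ − 97°) = 0.0346 / 0.3622 = 0.09553.
θ − 97° = arccos(√0.09553) = 72.0°, giving θ ≈ 97 + 72.0 = 169.0°.

θ ≈ 169°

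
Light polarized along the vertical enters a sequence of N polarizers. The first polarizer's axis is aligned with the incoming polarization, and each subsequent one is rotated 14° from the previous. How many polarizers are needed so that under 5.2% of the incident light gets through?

N = 51

First polarizer is aligned with the polarization: full transmission.
Each further stage multiplies by cos²(14°) = 0.9415.
After N polarizers: T = 0.9415^(N−1). Require T < 0.052 ⇒ N−1 > ln(0.052)/ln(0.9415) = 49.02, so N−1 ≥ 50 and N = 51.
Check: N=51 gives T = 0.04902 < 0.052; N=50 gives T = 0.05207.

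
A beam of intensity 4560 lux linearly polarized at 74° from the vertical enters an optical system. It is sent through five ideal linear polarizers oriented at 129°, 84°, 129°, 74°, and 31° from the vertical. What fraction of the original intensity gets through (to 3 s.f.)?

I/I₀ ≈ 0.0145

I₁ = 4560 lux · cos²(55°) = 1500 lux.
I₂ = I₁ · cos²(45°) = 1500 · 0.5 = 750.1 lux.
I₃ = I₂ · cos²(45°) = 750.1 · 0.5 = 375 lux.
I₄ = I₃ · cos²(55°) = 375 · 0.329 = 123.4 lux.
I₅ = I₄ · cos²(43°) = 123.4 · 0.5349 = 66 lux.
Transmitted fraction = 0.01447.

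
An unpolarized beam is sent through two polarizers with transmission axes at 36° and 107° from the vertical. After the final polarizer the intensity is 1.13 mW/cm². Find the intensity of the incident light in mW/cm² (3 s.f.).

I₀ ≈ 21.3 mW/cm²

Unpolarized light through the first polarizer → I₁ = ½ I₀, now polarized at 36°.
I₂ = I₁ cos²(107° − 36°) = 0.5 I₀ · cos²(71°) = 0.053 I₀.
So 1.13 mW/cm² = 0.053 I₀, giving I₀ = 1.13/0.053 = 21.32 mW/cm².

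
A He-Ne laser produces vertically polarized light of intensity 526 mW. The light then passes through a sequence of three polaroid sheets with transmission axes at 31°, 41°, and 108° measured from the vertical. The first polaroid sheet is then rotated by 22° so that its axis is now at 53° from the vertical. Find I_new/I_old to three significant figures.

Before rotation:
I₁ = I₀ cos²(31° − 0°) = I₀ cos²(31°) = 0.7347 I₀.
I₂ = I₁ cos²(41° − 31°) = 0.7347 I₀ · cos²(10°) = 0.7126 I₀.
I₃ = I₂ cos²(108° − 41°) = 0.7126 I₀ · cos²(67°) = 0.1088 I₀.
After rotation:
I₁ = I₀ cos²(53° − 0°) = I₀ cos²(53°) = 0.3622 I₀.
I₂ = I₁ cos²(41° − 53°) = 0.3622 I₀ · cos²(12°) = 0.3465 I₀.
I₃ = I₂ cos²(108° − 41°) = 0.3465 I₀ · cos²(67°) = 0.0529 I₀.
Ratio = 0.0529 / 0.1088 = 0.4863.

I_new/I_old ≈ 0.486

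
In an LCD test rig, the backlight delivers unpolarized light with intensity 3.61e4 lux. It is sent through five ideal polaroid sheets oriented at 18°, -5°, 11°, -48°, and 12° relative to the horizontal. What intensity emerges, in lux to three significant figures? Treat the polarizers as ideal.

Unpolarized light through the first polarizer → I₁ = 3.61e4 lux/2 = 1.805e+04 lux, polarized at 18°.
I₂ = I₁ · cos²(23°) = 1.805e+04 · 0.8473 = 1.529e+04 lux.
I₃ = I₂ · cos²(16°) = 1.529e+04 · 0.924 = 1.413e+04 lux.
I₄ = I₃ · cos²(59°) = 1.413e+04 · 0.2653 = 3749 lux.
I₅ = I₄ · cos²(60°) = 3749 · 0.25 = 937.2 lux.

I ≈ 937 lux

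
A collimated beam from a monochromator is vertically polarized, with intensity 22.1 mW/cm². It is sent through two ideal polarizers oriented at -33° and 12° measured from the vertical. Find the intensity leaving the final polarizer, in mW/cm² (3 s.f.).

I ≈ 7.77 mW/cm²

I₁ = 22.1 mW/cm² · cos²(33°) = 15.54 mW/cm².
I₂ = I₁ · cos²(45°) = 15.54 · 0.5 = 7.772 mW/cm².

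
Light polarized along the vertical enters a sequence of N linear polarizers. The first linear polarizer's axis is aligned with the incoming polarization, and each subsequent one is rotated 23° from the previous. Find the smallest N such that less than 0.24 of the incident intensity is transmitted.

N = 10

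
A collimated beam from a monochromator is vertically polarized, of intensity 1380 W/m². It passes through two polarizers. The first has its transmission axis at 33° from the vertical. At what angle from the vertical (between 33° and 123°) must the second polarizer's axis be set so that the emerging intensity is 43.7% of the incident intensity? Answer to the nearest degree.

I₁ = I₀ cos²(33° − 0°) = I₀ cos²(33°) = 0.7034 I₀.
Need I₂/I₀ = 0.437, so cos²(θ − 33°) = 0.437 / 0.7034 = 0.6213.
θ − 33° = arccos(√0.6213) = 38.0°, giving θ ≈ 33 + 38.0 = 71.0°.

θ ≈ 71°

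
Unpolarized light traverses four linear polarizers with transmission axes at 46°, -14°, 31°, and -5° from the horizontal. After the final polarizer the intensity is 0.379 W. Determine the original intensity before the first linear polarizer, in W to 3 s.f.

Unpolarized light through the first polarizer → I₁ = ½ I₀, now polarized at 46°.
I₂ = I₁ cos²(-14° − 46°) = 0.5 I₀ · cos²(60°) = 0.125 I₀.
I₃ = I₂ cos²(31° + 14°) = 0.125 I₀ · cos²(45°) = 0.0625 I₀.
I₄ = I₃ cos²(-5° − 31°) = 0.0625 I₀ · cos²(36°) = 0.04091 I₀.
So 0.379 W = 0.04091 I₀, giving I₀ = 0.379/0.04091 = 9.265 W.

I₀ ≈ 9.26 W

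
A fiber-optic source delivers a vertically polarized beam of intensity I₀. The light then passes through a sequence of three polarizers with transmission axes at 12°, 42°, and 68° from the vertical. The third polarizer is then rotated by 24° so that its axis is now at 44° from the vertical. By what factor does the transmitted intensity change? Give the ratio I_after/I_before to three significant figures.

I_new/I_old ≈ 1.24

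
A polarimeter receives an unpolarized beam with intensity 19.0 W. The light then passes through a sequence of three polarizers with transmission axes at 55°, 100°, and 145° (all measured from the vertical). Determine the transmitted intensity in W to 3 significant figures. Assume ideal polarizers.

Unpolarized light through the first polarizer → I₁ = 19.0 W/2 = 9.5 W, polarized at 55°.
I₂ = I₁ · cos²(45°) = 9.5 · 0.5 = 4.75 W.
I₃ = I₂ · cos²(45°) = 4.75 · 0.5 = 2.375 W.

I ≈ 2.38 W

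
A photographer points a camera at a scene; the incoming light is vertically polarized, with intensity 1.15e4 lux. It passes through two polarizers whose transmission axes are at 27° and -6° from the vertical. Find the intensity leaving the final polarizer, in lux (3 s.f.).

I ≈ 6420 lux

I₁ = 1.15e4 lux · cos²(27°) = 9130 lux.
I₂ = I₁ · cos²(33°) = 9130 · 0.7034 = 6422 lux.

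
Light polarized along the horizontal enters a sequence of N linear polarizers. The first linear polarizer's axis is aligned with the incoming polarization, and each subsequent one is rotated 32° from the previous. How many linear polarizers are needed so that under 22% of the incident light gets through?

N = 6

First polarizer is aligned with the polarization: full transmission.
Each further stage multiplies by cos²(32°) = 0.7192.
After N polarizers: T = 0.7192^(N−1). Require T < 0.22 ⇒ N−1 > ln(0.22)/ln(0.7192) = 4.59, so N−1 ≥ 5 and N = 6.
Check: N=6 gives T = 0.1924 < 0.22; N=5 gives T = 0.2675.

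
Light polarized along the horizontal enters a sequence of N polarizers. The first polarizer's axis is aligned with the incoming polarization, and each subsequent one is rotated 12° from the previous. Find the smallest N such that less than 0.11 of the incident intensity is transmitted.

N = 51

First polarizer is aligned with the polarization: full transmission.
Each further stage multiplies by cos²(12°) = 0.9568.
After N polarizers: T = 0.9568^(N−1). Require T < 0.11 ⇒ N−1 > ln(0.11)/ln(0.9568) = 49.95, so N−1 ≥ 50 and N = 51.
Check: N=51 gives T = 0.1098 < 0.11; N=50 gives T = 0.1147.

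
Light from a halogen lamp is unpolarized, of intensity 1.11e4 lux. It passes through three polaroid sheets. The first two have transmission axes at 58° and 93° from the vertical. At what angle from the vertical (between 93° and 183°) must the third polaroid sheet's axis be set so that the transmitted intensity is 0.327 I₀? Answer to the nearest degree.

θ ≈ 102°

Unpolarized light through the first polarizer → I₁ = ½ I₀, now polarized at 58°.
I₂ = I₁ cos²(93° − 58°) = 0.5 I₀ · cos²(35°) = 0.3355 I₀.
Need I₃/I₀ = 0.327, so cos²(θ − 93°) = 0.327 / 0.3355 = 0.9747.
θ − 93° = arccos(√0.9747) = 9.2°, giving θ ≈ 93 + 9.2 = 102.2°.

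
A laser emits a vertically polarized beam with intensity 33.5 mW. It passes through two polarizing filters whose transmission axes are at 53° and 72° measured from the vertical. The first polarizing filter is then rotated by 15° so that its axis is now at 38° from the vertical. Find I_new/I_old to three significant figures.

I_new/I_old ≈ 1.32

Before rotation:
By Malus's law, I₁ = I₀ cos²(53° − 0°) = I₀ cos²(53°) = 0.3622 I₀.
I₂ = I₁ cos²(72° − 53°) = 0.3622 I₀ · cos²(19°) = 0.3238 I₀.
After rotation:
I₁ = I₀ cos²(38° − 0°) = I₀ cos²(38°) = 0.621 I₀.
I₂ = I₁ cos²(72° − 38°) = 0.621 I₀ · cos²(34°) = 0.4268 I₀.
Ratio = 0.4268 / 0.3238 = 1.318.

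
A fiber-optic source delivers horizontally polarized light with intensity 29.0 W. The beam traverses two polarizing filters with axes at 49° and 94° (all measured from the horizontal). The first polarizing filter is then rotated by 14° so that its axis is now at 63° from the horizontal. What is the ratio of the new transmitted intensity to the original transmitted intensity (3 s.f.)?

I_new/I_old ≈ 0.704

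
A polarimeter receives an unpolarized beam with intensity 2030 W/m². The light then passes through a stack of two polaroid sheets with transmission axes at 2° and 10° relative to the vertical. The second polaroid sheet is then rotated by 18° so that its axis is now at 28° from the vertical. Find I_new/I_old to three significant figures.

I_new/I_old ≈ 0.824

Before rotation:
Unpolarized light through the first polarizer → I₁ = ½ I₀, now polarized at 2°.
I₂ = I₁ cos²(10° − 2°) = 0.5 I₀ · cos²(8°) = 0.4903 I₀.
After rotation:
Unpolarized light through the first polarizer → I₁ = ½ I₀, now polarized at 2°.
I₂ = I₁ cos²(28° − 2°) = 0.5 I₀ · cos²(26°) = 0.4039 I₀.
Ratio = 0.4039 / 0.4903 = 0.8238.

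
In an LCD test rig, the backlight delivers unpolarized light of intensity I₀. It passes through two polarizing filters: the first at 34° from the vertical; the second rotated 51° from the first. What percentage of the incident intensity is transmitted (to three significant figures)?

≈ 19.8%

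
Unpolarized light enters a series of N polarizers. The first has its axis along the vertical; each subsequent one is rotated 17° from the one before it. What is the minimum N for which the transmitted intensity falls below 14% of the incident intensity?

First polarizer halves the unpolarized light: factor 1/2.
Each further stage multiplies by cos²(17°) = 0.9145.
After N polarizers: T = 0.5·0.9145^(N−1). Require T < 0.14 ⇒ N−1 > ln(0.14/0.5)/ln(0.9145) = 14.25, so N−1 ≥ 15 and N = 16.
Check: N=16 gives T = 0.1309 < 0.14; N=15 gives T = 0.1431.

N = 16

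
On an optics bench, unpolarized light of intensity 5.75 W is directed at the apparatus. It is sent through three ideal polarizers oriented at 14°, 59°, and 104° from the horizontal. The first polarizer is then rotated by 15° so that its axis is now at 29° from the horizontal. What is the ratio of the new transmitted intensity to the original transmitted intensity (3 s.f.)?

Before rotation:
Unpolarized light through the first polarizer → I₁ = ½ I₀, now polarized at 14°.
I₂ = I₁ cos²(59° − 14°) = 0.5 I₀ · cos²(45°) = 0.25 I₀.
I₃ = I₂ cos²(104° − 59°) = 0.25 I₀ · cos²(45°) = 0.125 I₀.
After rotation:
Unpolarized light through the first polarizer → I₁ = ½ I₀, now polarized at 29°.
I₂ = I₁ cos²(59° − 29°) = 0.5 I₀ · cos²(30°) = 0.375 I₀.
I₃ = I₂ cos²(104° − 59°) = 0.375 I₀ · cos²(45°) = 0.1875 I₀.
Ratio = 0.1875 / 0.125 = 1.5.

I_new/I_old ≈ 1.50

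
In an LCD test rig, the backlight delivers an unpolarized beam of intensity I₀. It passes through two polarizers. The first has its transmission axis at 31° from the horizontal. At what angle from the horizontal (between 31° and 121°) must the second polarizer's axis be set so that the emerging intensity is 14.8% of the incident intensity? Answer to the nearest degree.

θ ≈ 88°

Unpolarized light through the first polarizer → I₁ = ½ I₀, now polarized at 31°.
Need I₂/I₀ = 0.148, so cos²(θ − 31°) = 0.148 / 0.5 = 0.296.
θ − 31° = arccos(√0.296) = 57.0°, giving θ ≈ 31 + 57.0 = 88.0°.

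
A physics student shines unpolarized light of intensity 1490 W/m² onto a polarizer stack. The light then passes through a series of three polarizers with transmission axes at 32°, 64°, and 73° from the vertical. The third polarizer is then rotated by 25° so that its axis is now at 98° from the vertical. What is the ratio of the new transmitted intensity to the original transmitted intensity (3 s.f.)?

I_new/I_old ≈ 0.705

Before rotation:
Unpolarized light through the first polarizer → I₁ = ½ I₀, now polarized at 32°.
I₂ = I₁ cos²(64° − 32°) = 0.5 I₀ · cos²(32°) = 0.3596 I₀.
I₃ = I₂ cos²(73° − 64°) = 0.3596 I₀ · cos²(9°) = 0.3508 I₀.
After rotation:
Unpolarized light through the first polarizer → I₁ = ½ I₀, now polarized at 32°.
I₂ = I₁ cos²(64° − 32°) = 0.5 I₀ · cos²(32°) = 0.3596 I₀.
I₃ = I₂ cos²(98° − 64°) = 0.3596 I₀ · cos²(34°) = 0.2471 I₀.
Ratio = 0.2471 / 0.3508 = 0.7045.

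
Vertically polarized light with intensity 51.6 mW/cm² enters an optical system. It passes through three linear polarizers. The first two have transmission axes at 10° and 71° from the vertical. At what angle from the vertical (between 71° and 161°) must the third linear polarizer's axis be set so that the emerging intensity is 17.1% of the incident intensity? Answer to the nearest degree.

I₁ = I₀ cos²(10° − 0°) = I₀ cos²(10°) = 0.9698 I₀.
I₂ = I₁ cos²(71° − 10°) = 0.9698 I₀ · cos²(61°) = 0.228 I₀.
Need I₃/I₀ = 0.171, so cos²(θ − 71°) = 0.171 / 0.228 = 0.7502.
θ − 71° = arccos(√0.7502) = 30.0°, giving θ ≈ 71 + 30.0 = 101.0°.

θ ≈ 101°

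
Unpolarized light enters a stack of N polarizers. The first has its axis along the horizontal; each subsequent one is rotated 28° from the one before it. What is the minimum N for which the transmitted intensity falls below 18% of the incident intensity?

N = 6

First polarizer halves the unpolarized light: factor 1/2.
Each further stage multiplies by cos²(28°) = 0.7796.
After N polarizers: T = 0.5·0.7796^(N−1). Require T < 0.18 ⇒ N−1 > ln(0.18/0.5)/ln(0.7796) = 4.10, so N−1 ≥ 5 and N = 6.
Check: N=6 gives T = 0.144 < 0.18; N=5 gives T = 0.1847.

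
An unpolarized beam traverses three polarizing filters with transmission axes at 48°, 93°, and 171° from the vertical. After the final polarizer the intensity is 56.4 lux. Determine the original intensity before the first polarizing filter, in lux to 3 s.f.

I₀ ≈ 5220 lux

Unpolarized light through the first polarizer → I₁ = ½ I₀, now polarized at 48°.
I₂ = I₁ cos²(93° − 48°) = 0.5 I₀ · cos²(45°) = 0.25 I₀.
I₃ = I₂ cos²(171° − 93°) = 0.25 I₀ · cos²(78°) = 0.01081 I₀.
So 56.4 lux = 0.01081 I₀, giving I₀ = 56.4/0.01081 = 5219 lux.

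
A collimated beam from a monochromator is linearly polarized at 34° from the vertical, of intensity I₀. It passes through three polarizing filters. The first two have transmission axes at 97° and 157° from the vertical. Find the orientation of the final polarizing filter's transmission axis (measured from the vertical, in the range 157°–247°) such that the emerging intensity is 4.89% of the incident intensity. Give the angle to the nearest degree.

θ ≈ 170°

By Malus's law, I₁ = I₀ cos²(97° − 34°) = I₀ cos²(63°) = 0.2061 I₀.
I₂ = I₁ cos²(157° − 97°) = 0.2061 I₀ · cos²(60°) = 0.05153 I₀.
Need I₃/I₀ = 0.0489, so cos²(θ − 157°) = 0.0489 / 0.05153 = 0.949.
θ − 157° = arccos(√0.949) = 13.0°, giving θ ≈ 157 + 13.0 = 170.0°.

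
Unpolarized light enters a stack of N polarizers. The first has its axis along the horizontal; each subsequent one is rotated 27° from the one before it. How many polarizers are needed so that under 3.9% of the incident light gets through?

N = 13

First polarizer halves the unpolarized light: factor 1/2.
Each further stage multiplies by cos²(27°) = 0.7939.
After N polarizers: T = 0.5·0.7939^(N−1). Require T < 0.039 ⇒ N−1 > ln(0.039/0.5)/ln(0.7939) = 11.05, so N−1 ≥ 12 and N = 13.
Check: N=13 gives T = 0.03134 < 0.039; N=12 gives T = 0.03948.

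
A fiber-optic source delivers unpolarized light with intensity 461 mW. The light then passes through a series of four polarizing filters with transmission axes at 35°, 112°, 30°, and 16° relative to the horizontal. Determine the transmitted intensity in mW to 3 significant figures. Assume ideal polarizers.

I ≈ 0.213 mW

Unpolarized light through the first polarizer → I₁ = 461 mW/2 = 230.5 mW, polarized at 35°.
I₂ = I₁ · cos²(77°) = 230.5 · 0.0506 = 11.66 mW.
I₃ = I₂ · cos²(82°) = 11.66 · 0.01937 = 0.2259 mW.
I₄ = I₃ · cos²(14°) = 0.2259 · 0.9415 = 0.2127 mW.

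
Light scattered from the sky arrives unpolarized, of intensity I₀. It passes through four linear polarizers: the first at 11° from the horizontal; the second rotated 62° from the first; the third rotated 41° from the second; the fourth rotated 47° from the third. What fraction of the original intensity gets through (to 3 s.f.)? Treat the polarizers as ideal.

≈ 0.0292 I₀

Unpolarized light through the first polarizer → I₁ = ½ I₀, now polarized at 11°.
I₂ = I₁ cos²(62°) = 0.5 · 0.2204 I₀ = 0.1102 I₀.
I₃ = I₂ cos²(41°) = 0.1102 · 0.5696 I₀ = 0.06277 I₀.
I₄ = I₃ cos²(47°) = 0.06277 · 0.4651 I₀ = 0.0292 I₀.
Transmitted fraction = 0.0292.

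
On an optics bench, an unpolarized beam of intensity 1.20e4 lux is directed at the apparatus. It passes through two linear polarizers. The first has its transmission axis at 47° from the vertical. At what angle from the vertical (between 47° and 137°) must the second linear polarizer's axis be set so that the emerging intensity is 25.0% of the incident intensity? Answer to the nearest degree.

Unpolarized light through the first polarizer → I₁ = ½ I₀, now polarized at 47°.
Need I₂/I₀ = 0.25, so cos²(θ − 47°) = 0.25 / 0.5 = 0.5.
θ − 47° = arccos(√0.5) = 45.0°, giving θ ≈ 47 + 45.0 = 92.0°.

θ ≈ 92°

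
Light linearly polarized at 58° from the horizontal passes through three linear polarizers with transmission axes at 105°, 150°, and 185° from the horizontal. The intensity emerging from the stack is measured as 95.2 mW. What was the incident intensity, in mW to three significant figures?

I₀ ≈ 610 mW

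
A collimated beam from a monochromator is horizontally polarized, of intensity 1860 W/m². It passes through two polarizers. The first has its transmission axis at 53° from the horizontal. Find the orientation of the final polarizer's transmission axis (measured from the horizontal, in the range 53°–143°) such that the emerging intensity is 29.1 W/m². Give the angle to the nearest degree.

θ ≈ 131°

By Malus's law, I₁ = I₀ cos²(53° − 0°) = I₀ cos²(53°) = 0.3622 I₀.
Target fraction: 29.1 / 1860 W/m² = 0.01565 of I₀.
Need I₂/I₀ = 0.01565, so cos²(θ − 53°) = 0.01565 / 0.3622 = 0.0432.
θ − 53° = arccos(√0.0432) = 78.0°, giving θ ≈ 53 + 78.0 = 131.0°.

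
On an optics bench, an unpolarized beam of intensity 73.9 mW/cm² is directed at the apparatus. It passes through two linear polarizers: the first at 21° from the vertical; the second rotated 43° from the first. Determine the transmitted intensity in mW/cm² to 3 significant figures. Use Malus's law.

Unpolarized light through the first polarizer → I₁ = 73.9 mW/cm²/2 = 36.95 mW/cm², polarized at 21°.
I₂ = I₁ · cos²(43°) = 36.95 · 0.5349 = 19.76 mW/cm².

I ≈ 19.8 mW/cm²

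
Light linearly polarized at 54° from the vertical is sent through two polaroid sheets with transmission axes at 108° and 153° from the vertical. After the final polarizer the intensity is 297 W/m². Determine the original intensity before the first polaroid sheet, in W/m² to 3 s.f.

I₁ = I₀ cos²(108° − 54°) = I₀ cos²(54°) = 0.3455 I₀.
I₂ = I₁ cos²(153° − 108°) = 0.3455 I₀ · cos²(45°) = 0.1727 I₀.
So 297 W/m² = 0.1727 I₀, giving I₀ = 297/0.1727 = 1719 W/m².

I₀ ≈ 1720 W/m²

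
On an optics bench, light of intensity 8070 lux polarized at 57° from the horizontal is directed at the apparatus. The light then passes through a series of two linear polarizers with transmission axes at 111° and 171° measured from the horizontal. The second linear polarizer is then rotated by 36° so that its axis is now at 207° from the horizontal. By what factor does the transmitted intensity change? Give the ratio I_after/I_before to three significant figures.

I_new/I_old ≈ 0.0437

Before rotation:
I₁ = I₀ cos²(111° − 57°) = I₀ cos²(54°) = 0.3455 I₀.
I₂ = I₁ cos²(171° − 111°) = 0.3455 I₀ · cos²(60°) = 0.08637 I₀.
After rotation:
I₁ = I₀ cos²(111° − 57°) = I₀ cos²(54°) = 0.3455 I₀.
Angle between axes 1 and 2: 84°. I₂ = 0.3455 I₀ · cos²(84°) = 0.003775 I₀.
Ratio = 0.003775 / 0.08637 = 0.0437.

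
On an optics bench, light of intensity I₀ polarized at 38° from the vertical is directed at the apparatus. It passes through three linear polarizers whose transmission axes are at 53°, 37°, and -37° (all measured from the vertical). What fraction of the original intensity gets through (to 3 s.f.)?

I₁ = I₀ cos²(53° − 38°) = I₀ cos²(15°) = 0.933 I₀.
I₂ = I₁ cos²(37° − 53°) = 0.933 I₀ · cos²(16°) = 0.8621 I₀.
I₃ = I₂ cos²(-37° − 37°) = 0.8621 I₀ · cos²(74°) = 0.0655 I₀.
Transmitted fraction = 0.0655.

≈ 0.0655 I₀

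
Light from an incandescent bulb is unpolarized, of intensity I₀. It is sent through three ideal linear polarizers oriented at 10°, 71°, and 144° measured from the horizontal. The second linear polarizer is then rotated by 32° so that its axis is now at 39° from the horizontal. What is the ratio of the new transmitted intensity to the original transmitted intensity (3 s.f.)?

Before rotation:
Unpolarized light through the first polarizer → I₁ = ½ I₀, now polarized at 10°.
I₂ = I₁ cos²(71° − 10°) = 0.5 I₀ · cos²(61°) = 0.1175 I₀.
I₃ = I₂ cos²(144° − 71°) = 0.1175 I₀ · cos²(73°) = 0.01005 I₀.
After rotation:
Unpolarized light through the first polarizer → I₁ = ½ I₀, now polarized at 10°.
I₂ = I₁ cos²(39° − 10°) = 0.5 I₀ · cos²(29°) = 0.3825 I₀.
Angle between axes 2 and 3: 75°. I₃ = 0.3825 I₀ · cos²(75°) = 0.02562 I₀.
Ratio = 0.02562 / 0.01005 = 2.55.

I_new/I_old ≈ 2.55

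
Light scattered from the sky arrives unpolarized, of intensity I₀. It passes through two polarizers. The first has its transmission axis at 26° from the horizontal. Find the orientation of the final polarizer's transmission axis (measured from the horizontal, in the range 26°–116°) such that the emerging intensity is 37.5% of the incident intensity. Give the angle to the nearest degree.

θ ≈ 56°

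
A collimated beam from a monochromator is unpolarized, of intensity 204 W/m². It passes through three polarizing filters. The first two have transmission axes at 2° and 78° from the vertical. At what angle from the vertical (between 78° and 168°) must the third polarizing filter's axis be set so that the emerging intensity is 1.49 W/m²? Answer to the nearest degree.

θ ≈ 138°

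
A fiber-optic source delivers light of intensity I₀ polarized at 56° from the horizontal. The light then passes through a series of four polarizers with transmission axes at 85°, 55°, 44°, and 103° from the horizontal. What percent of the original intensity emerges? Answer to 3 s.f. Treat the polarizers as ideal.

≈ 14.7%

I₁ = I₀ cos²(85° − 56°) = I₀ cos²(29°) = 0.765 I₀.
I₂ = I₁ cos²(55° − 85°) = 0.765 I₀ · cos²(30°) = 0.5737 I₀.
I₃ = I₂ cos²(44° − 55°) = 0.5737 I₀ · cos²(11°) = 0.5528 I₀.
I₄ = I₃ cos²(103° − 44°) = 0.5528 I₀ · cos²(59°) = 0.1466 I₀.
That is 14.66% of the incident intensity.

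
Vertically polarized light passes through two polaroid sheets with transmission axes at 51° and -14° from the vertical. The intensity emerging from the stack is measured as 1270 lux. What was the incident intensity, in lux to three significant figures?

By Malus's law, I₁ = I₀ cos²(51° − 0°) = I₀ cos²(51°) = 0.396 I₀.
I₂ = I₁ cos²(-14° − 51°) = 0.396 I₀ · cos²(65°) = 0.07074 I₀.
So 1270 lux = 0.07074 I₀, giving I₀ = 1270/0.07074 = 1.795e+04 lux.

I₀ ≈ 1.80e4 lux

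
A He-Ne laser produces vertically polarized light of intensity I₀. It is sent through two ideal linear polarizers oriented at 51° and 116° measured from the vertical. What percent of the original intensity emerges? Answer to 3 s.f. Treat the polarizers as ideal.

≈ 7.07%

By Malus's law, I₁ = I₀ cos²(51° − 0°) = I₀ cos²(51°) = 0.396 I₀.
I₂ = I₁ cos²(116° − 51°) = 0.396 I₀ · cos²(65°) = 0.07074 I₀.
That is 7.074% of the incident intensity.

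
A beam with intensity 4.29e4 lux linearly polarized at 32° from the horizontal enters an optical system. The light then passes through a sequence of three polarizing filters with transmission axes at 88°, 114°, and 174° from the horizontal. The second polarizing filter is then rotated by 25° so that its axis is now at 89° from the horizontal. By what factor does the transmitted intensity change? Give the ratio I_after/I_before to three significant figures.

I_new/I_old ≈ 0.0376

Before rotation:
I₁ = I₀ cos²(88° − 32°) = I₀ cos²(56°) = 0.3127 I₀.
I₂ = I₁ cos²(114° − 88°) = 0.3127 I₀ · cos²(26°) = 0.2526 I₀.
I₃ = I₂ cos²(174° − 114°) = 0.2526 I₀ · cos²(60°) = 0.06315 I₀.
After rotation:
I₁ = I₀ cos²(88° − 32°) = I₀ cos²(56°) = 0.3127 I₀.
I₂ = I₁ cos²(89° − 88°) = 0.3127 I₀ · cos²(1°) = 0.3126 I₀.
I₃ = I₂ cos²(174° − 89°) = 0.3126 I₀ · cos²(85°) = 0.002375 I₀.
Ratio = 0.002375 / 0.06315 = 0.0376.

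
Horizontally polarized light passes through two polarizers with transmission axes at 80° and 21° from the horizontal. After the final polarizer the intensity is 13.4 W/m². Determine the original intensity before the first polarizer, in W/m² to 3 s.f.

I₀ ≈ 1680 W/m²

I₁ = I₀ cos²(80° − 0°) = I₀ cos²(80°) = 0.03015 I₀.
I₂ = I₁ cos²(21° − 80°) = 0.03015 I₀ · cos²(59°) = 0.007999 I₀.
So 13.4 W/m² = 0.007999 I₀, giving I₀ = 13.4/0.007999 = 1675 W/m².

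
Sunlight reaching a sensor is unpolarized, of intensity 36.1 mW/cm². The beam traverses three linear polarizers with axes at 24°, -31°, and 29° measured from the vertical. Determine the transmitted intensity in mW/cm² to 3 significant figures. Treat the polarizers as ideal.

Unpolarized light through the first polarizer → I₁ = 36.1 mW/cm²/2 = 18.05 mW/cm², polarized at 24°.
I₂ = I₁ · cos²(55°) = 18.05 · 0.329 = 5.938 mW/cm².
I₃ = I₂ · cos²(60°) = 5.938 · 0.25 = 1.485 mW/cm².

I ≈ 1.48 mW/cm²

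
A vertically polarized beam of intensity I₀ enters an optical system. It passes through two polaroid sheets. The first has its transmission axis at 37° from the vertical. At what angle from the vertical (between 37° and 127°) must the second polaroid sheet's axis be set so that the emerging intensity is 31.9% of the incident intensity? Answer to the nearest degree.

I₁ = I₀ cos²(37° − 0°) = I₀ cos²(37°) = 0.6378 I₀.
Need I₂/I₀ = 0.319, so cos²(θ − 37°) = 0.319 / 0.6378 = 0.5001.
θ − 37° = arccos(√0.5001) = 45.0°, giving θ ≈ 37 + 45.0 = 82.0°.

θ ≈ 82°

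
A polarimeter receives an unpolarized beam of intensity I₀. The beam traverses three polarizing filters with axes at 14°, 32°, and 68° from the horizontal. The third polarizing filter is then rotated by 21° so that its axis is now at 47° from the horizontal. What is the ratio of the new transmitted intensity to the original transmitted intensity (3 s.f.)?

I_new/I_old ≈ 1.43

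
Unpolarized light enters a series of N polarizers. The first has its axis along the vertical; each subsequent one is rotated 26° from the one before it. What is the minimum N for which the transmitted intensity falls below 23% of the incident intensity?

First polarizer halves the unpolarized light: factor 1/2.
Each further stage multiplies by cos²(26°) = 0.8078.
After N polarizers: T = 0.5·0.8078^(N−1). Require T < 0.23 ⇒ N−1 > ln(0.23/0.5)/ln(0.8078) = 3.64, so N−1 ≥ 4 and N = 5.
Check: N=5 gives T = 0.2129 < 0.23; N=4 gives T = 0.2636.

N = 5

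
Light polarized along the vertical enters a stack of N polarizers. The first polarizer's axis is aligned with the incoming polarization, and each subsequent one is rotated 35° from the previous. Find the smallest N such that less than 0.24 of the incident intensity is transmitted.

First polarizer is aligned with the polarization: full transmission.
Each further stage multiplies by cos²(35°) = 0.671.
After N polarizers: T = 0.671^(N−1). Require T < 0.24 ⇒ N−1 > ln(0.24)/ln(0.671) = 3.58, so N−1 ≥ 4 and N = 5.
Check: N=5 gives T = 0.2027 < 0.24; N=4 gives T = 0.3021.

N = 5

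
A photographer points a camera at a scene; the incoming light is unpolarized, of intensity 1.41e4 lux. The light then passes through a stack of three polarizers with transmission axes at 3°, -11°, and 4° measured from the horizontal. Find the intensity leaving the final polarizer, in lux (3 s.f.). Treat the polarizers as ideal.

I ≈ 6190 lux

Unpolarized light through the first polarizer → I₁ = 1.41e4 lux/2 = 7050 lux, polarized at 3°.
I₂ = I₁ · cos²(14°) = 7050 · 0.9415 = 6637 lux.
I₃ = I₂ · cos²(15°) = 6637 · 0.933 = 6193 lux.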